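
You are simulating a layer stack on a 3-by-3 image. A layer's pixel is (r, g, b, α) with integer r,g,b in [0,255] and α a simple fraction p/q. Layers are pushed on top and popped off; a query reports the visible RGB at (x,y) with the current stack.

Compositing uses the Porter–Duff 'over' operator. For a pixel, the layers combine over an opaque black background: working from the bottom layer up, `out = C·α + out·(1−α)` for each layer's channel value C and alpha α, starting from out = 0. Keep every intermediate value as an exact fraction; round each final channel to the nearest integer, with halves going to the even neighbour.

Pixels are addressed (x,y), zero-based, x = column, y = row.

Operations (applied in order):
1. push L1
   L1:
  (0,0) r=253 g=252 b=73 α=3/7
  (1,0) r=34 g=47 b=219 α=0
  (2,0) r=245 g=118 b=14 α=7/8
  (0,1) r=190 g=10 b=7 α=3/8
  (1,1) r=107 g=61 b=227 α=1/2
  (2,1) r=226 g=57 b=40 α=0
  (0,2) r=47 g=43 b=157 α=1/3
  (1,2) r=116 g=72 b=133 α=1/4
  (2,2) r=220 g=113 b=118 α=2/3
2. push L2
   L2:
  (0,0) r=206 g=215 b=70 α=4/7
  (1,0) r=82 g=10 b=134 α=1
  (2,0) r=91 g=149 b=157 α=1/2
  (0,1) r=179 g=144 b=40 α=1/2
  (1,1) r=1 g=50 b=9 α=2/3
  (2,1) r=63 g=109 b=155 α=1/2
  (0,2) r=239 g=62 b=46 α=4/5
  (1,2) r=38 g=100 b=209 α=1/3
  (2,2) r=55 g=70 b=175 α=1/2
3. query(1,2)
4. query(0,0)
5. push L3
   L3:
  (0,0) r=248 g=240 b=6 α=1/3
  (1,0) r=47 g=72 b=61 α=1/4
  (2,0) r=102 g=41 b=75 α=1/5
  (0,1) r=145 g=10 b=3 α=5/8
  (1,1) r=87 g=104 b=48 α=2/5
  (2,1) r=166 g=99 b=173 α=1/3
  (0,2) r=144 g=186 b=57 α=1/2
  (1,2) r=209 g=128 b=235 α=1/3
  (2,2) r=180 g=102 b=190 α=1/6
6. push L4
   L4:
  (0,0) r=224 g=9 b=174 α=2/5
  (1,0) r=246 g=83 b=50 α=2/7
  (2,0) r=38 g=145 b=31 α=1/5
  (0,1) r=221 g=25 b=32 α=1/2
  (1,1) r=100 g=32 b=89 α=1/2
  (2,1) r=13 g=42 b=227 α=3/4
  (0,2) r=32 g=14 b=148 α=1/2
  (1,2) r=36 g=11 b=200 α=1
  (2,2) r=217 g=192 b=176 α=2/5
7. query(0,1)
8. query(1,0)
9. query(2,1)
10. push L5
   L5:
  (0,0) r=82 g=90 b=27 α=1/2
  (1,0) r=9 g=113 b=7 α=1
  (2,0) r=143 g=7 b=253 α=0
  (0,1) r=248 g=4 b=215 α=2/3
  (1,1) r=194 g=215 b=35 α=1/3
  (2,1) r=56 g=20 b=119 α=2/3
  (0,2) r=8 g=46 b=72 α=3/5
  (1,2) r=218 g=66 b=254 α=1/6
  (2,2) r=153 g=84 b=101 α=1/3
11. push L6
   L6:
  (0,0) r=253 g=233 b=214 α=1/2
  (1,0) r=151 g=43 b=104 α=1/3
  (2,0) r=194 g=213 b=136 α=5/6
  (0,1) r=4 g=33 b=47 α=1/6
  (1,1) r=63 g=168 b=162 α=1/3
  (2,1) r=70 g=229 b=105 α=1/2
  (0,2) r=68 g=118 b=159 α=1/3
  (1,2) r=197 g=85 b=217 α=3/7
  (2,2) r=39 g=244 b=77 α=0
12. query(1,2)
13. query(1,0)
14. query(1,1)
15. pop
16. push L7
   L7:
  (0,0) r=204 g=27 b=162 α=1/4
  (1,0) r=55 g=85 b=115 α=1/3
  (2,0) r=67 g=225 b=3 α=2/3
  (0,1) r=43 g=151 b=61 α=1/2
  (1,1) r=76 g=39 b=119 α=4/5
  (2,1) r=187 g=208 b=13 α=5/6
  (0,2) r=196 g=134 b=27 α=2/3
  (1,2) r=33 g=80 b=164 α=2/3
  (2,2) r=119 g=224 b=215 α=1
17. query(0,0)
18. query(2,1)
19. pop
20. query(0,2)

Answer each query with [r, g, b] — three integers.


query (1,2) [L1,L2] — begin 0,0,0
L1 α=1/4: [29, 18, 133/4]
L2 α=1/3: [32, 136/3, 551/6]
rounded: [32, 45, 92]

query (0,0) [L1,L2] — begin 0,0,0
L1 α=3/7: [759/7, 108, 219/7]
L2 α=4/7: [8045/49, 1184/7, 2617/49]
→ [164, 169, 53]

at x=0,y=1 over L1,L2,L3,L4:
+L1 (α=3/8) → [285/4, 15/4, 21/8]
+L2 (α=1/2) → [1001/8, 591/8, 341/16]
+L3 (α=5/8) → [8803/64, 2173/64, 1263/128]
+L4 (α=1/2) → [22947/128, 3773/128, 5359/256]
rounded: [179, 29, 21]

query (1,0) [L1,L2,L3,L4] — begin 0,0,0
L1 α=0: [0, 0, 0]
L2 α=1: [82, 10, 134]
L3 α=1/4: [293/4, 51/2, 463/4]
L4 α=2/7: [3433/28, 587/14, 2715/28]
rounded: [123, 42, 97]

(2,1) stack=L1,L2,L3,L4; from [0,0,0]:
L1 α=0: [0, 0, 0]
L2 α=1/2: [63/2, 109/2, 155/2]
L3 α=1/3: [229/3, 208/3, 328/3]
L4 α=3/4: [173/6, 293/6, 2371/12]
= [29, 49, 198]

(1,2) stack=L1,L2,L3,L4,L5,L6; from [0,0,0]:
L1 α=1/4: [29, 18, 133/4]
L2 α=1/3: [32, 136/3, 551/6]
L3 α=1/3: [91, 656/9, 1256/9]
L4 α=1: [36, 11, 200]
L5 α=1/6: [199/3, 121/6, 209]
L6 α=3/7: [367/3, 1007/21, 1487/7]
rounded: [122, 48, 212]

at x=1,y=0 over L1,L2,L3,L4,L5,L6:
L1 α=0: [0, 0, 0]
L2 α=1: [82, 10, 134]
L3 α=1/4: [293/4, 51/2, 463/4]
L4 α=2/7: [3433/28, 587/14, 2715/28]
L5 α=1: [9, 113, 7]
L6 α=1/3: [169/3, 269/3, 118/3]
rounded: [56, 90, 39]

query (1,1) [L1,L2,L3,L4,L5,L6] — begin 0,0,0
L1 α=1/2: [107/2, 61/2, 227/2]
L2 α=2/3: [37/2, 87/2, 263/6]
L3 α=2/5: [459/10, 677/10, 91/2]
L4 α=1/2: [1459/20, 997/20, 269/4]
L5 α=1/3: [1133/10, 1049/10, 113/2]
L6 α=1/3: [1448/15, 1889/15, 275/3]
= [97, 126, 92]

query (0,0) [L1,L2,L3,L4,L5,L7] — begin 0,0,0
L1 α=3/7: [759/7, 108, 219/7]
L2 α=4/7: [8045/49, 1184/7, 2617/49]
L3 α=1/3: [9414/49, 4048/21, 5528/147]
L4 α=2/5: [50194/245, 4174/35, 4516/49]
L5 α=1/2: [35142/245, 3662/35, 5839/98]
L7 α=1/4: [77703/490, 11931/140, 33393/392]
= [159, 85, 85]

at x=2,y=1 over L1,L2,L3,L4,L5,L7:
L1 α=0: [0, 0, 0]
L2 α=1/2: [63/2, 109/2, 155/2]
L3 α=1/3: [229/3, 208/3, 328/3]
L4 α=3/4: [173/6, 293/6, 2371/12]
L5 α=2/3: [845/18, 533/18, 5227/36]
L7 α=5/6: [17675/108, 19253/108, 7567/216]
= [164, 178, 35]

query (0,2) [L1,L2,L3,L4,L5] — begin 0,0,0
+L1 (α=1/3) → [47/3, 43/3, 157/3]
+L2 (α=4/5) → [583/3, 787/15, 709/15]
+L3 (α=1/2) → [1015/6, 3577/30, 782/15]
+L4 (α=1/2) → [1207/12, 3997/60, 1501/15]
+L5 (α=3/5) → [1351/30, 8137/150, 6242/75]
→ [45, 54, 83]


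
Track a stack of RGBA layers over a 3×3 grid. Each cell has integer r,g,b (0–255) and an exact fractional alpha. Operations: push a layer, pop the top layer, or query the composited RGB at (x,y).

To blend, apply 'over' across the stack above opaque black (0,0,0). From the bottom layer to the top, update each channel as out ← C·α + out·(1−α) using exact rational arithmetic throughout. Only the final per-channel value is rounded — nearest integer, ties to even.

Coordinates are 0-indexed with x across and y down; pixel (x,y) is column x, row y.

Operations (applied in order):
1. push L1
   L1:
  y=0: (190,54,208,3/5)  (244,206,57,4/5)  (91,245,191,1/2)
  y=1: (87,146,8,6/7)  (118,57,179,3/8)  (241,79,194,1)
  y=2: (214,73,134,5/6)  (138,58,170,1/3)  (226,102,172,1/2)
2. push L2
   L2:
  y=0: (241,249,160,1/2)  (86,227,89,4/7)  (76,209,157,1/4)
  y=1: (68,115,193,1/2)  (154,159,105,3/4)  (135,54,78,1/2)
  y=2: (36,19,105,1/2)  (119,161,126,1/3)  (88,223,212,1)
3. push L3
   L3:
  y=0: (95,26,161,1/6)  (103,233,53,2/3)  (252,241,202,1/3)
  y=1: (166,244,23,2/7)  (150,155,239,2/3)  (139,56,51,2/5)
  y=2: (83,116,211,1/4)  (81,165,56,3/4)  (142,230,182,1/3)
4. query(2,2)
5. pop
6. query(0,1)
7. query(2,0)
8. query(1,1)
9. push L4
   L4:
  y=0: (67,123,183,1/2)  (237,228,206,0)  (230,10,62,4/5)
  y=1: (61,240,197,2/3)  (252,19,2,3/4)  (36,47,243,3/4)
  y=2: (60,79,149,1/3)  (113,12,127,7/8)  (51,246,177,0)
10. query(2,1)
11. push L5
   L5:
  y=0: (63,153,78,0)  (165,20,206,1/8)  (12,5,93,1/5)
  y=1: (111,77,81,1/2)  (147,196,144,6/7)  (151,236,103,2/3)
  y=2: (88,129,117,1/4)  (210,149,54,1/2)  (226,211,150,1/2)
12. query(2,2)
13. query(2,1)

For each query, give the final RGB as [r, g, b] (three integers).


(2,2) stack=L1,L2,L3; from [0,0,0]:
+L1 (α=1/2) → [113, 51, 86]
+L2 (α=1) → [88, 223, 212]
+L3 (α=1/3) → [106, 676/3, 202]
= [106, 225, 202]

at x=0,y=1 over L1,L2:
L1 α=6/7: [522/7, 876/7, 48/7]
L2 α=1/2: [499/7, 1681/14, 1399/14]
→ [71, 120, 100]

at x=2,y=0 over L1,L2:
after L1 α=1/2: [91/2, 245/2, 191/2]
after L2 α=1/4: [425/8, 1153/8, 887/8]
rounded: [53, 144, 111]

(1,1) stack=L1,L2; from [0,0,0]:
after L1 α=3/8: [177/4, 171/8, 537/8]
after L2 α=3/4: [2025/16, 3987/32, 3057/32]
rounded: [127, 125, 96]

(2,1) stack=L1,L2,L4; from [0,0,0]:
after L1 α=1: [241, 79, 194]
after L2 α=1/2: [188, 133/2, 136]
after L4 α=3/4: [74, 415/8, 865/4]
rounded: [74, 52, 216]

query (2,2) [L1,L2,L4,L5] — begin 0,0,0
after L1 α=1/2: [113, 51, 86]
after L2 α=1: [88, 223, 212]
after L4 α=0: [88, 223, 212]
after L5 α=1/2: [157, 217, 181]
→ [157, 217, 181]

query (2,1) [L1,L2,L4,L5] — begin 0,0,0
after L1 α=1: [241, 79, 194]
after L2 α=1/2: [188, 133/2, 136]
after L4 α=3/4: [74, 415/8, 865/4]
after L5 α=2/3: [376/3, 1397/8, 563/4]
rounded: [125, 175, 141]


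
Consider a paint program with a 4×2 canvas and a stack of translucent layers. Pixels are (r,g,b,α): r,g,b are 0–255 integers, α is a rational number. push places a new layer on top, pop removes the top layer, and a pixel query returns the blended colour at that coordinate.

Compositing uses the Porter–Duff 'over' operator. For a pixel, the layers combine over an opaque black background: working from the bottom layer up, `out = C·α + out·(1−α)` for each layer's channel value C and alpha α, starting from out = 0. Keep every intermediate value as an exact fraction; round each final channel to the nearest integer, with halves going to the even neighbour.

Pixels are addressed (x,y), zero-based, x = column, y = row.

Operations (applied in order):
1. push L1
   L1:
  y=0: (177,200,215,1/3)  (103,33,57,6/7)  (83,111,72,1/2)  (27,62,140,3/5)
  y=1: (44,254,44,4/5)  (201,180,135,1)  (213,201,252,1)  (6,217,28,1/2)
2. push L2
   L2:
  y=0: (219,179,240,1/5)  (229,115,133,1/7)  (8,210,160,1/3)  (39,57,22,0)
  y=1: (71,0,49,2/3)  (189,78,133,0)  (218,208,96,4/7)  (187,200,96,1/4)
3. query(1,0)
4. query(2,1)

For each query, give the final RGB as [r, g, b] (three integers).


(1,0) stack=L1,L2; from [0,0,0]:
+L1 (α=6/7) → [618/7, 198/7, 342/7]
+L2 (α=1/7) → [5311/49, 1993/49, 2983/49]
= [108, 41, 61]

(2,1) stack=L1,L2; from [0,0,0]:
after L1 α=1: [213, 201, 252]
after L2 α=4/7: [1511/7, 205, 1140/7]
rounded: [216, 205, 163]


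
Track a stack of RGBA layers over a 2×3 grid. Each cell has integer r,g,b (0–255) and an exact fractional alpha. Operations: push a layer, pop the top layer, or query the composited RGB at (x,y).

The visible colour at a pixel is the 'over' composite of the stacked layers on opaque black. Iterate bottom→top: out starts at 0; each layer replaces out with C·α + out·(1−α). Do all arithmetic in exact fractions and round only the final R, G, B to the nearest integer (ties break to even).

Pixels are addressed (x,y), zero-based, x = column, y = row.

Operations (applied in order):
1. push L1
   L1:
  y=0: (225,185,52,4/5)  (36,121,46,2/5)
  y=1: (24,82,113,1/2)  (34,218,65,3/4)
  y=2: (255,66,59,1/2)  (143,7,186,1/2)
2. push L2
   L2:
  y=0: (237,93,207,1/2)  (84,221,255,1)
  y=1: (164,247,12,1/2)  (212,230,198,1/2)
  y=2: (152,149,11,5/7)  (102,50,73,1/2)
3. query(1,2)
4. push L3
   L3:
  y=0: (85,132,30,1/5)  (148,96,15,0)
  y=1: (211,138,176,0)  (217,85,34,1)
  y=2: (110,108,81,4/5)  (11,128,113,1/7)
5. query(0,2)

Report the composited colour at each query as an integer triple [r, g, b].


query (1,2) [L1,L2] — begin 0,0,0
L1 α=1/2: [143/2, 7/2, 93]
L2 α=1/2: [347/4, 107/4, 83]
→ [87, 27, 83]

at x=0,y=2 over L1,L2,L3:
L1 α=1/2: [255/2, 33, 59/2]
L2 α=5/7: [145, 811/7, 114/7]
L3 α=4/5: [117, 767/7, 2382/35]
rounded: [117, 110, 68]


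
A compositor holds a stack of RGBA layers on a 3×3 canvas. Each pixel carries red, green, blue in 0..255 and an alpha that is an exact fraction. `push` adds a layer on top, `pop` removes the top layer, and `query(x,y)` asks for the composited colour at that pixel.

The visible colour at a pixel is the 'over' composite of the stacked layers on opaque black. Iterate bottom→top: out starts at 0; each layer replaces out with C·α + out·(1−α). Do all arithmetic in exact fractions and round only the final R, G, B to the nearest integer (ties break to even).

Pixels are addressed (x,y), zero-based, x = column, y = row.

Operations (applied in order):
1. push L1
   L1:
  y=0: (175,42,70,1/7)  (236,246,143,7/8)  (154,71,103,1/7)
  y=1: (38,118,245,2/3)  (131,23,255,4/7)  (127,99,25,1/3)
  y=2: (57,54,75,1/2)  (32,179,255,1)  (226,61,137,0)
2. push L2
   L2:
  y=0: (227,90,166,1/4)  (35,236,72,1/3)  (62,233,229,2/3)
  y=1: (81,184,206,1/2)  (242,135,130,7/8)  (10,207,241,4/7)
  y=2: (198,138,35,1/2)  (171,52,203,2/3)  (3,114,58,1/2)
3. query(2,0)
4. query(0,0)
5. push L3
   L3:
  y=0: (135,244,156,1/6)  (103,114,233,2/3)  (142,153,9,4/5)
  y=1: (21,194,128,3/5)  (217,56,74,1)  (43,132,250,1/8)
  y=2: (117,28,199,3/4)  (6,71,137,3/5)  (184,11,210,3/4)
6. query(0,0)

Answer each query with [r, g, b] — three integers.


at x=2,y=0 over L1,L2:
L1 α=1/7: [22, 71/7, 103/7]
L2 α=2/3: [146/3, 1111/7, 1103/7]
rounded: [49, 159, 158]

(0,0) stack=L1,L2; from [0,0,0]:
+L1 (α=1/7) → [25, 6, 10]
+L2 (α=1/4) → [151/2, 27, 49]
rounded: [76, 27, 49]

query (0,0) [L1,L2,L3] — begin 0,0,0
L1 α=1/7: [25, 6, 10]
L2 α=1/4: [151/2, 27, 49]
L3 α=1/6: [1025/12, 379/6, 401/6]
= [85, 63, 67]


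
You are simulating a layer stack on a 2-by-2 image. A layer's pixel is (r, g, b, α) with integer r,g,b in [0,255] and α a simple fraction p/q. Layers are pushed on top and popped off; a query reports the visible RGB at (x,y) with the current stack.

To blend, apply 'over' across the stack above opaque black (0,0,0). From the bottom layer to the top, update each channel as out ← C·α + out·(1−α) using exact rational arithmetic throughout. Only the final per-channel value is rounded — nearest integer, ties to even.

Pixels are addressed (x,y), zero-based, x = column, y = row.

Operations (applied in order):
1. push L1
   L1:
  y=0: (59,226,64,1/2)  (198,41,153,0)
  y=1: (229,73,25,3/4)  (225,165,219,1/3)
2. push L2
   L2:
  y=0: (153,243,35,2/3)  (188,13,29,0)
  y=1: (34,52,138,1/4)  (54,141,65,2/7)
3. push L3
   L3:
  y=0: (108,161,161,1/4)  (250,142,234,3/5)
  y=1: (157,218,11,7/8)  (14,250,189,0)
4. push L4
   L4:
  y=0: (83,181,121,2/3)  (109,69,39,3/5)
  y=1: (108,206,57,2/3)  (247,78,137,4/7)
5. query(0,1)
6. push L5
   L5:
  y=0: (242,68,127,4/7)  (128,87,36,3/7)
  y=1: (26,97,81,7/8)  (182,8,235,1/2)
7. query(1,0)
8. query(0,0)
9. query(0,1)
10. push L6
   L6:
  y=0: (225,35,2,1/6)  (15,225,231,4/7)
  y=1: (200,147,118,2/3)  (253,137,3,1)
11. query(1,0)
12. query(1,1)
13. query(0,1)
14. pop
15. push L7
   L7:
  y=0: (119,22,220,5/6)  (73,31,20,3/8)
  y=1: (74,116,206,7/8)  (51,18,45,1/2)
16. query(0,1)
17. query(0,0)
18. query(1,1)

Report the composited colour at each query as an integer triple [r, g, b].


at x=0,y=1 over L1,L2,L3,L4:
after L1 α=3/4: [687/4, 219/4, 75/4]
after L2 α=1/4: [2197/16, 865/16, 777/16]
after L3 α=7/8: [19781/128, 25281/128, 2009/128]
after L4 α=2/3: [47429/384, 78017/384, 16601/384]
→ [124, 203, 43]

query (1,0) [L1,L2,L3,L4,L5] — begin 0,0,0
after L1 α=0: [0, 0, 0]
after L2 α=0: [0, 0, 0]
after L3 α=3/5: [150, 426/5, 702/5]
after L4 α=3/5: [627/5, 1887/25, 1989/25]
after L5 α=3/7: [4428/35, 14073/175, 10656/175]
→ [127, 80, 61]

at x=0,y=0 over L1,L2,L3,L4,L5:
+L1 (α=1/2) → [59/2, 113, 32]
+L2 (α=2/3) → [671/6, 599/3, 34]
+L3 (α=1/4) → [887/8, 190, 263/4]
+L4 (α=2/3) → [2215/24, 184, 1231/12]
+L5 (α=4/7) → [9959/56, 824/7, 3263/28]
= [178, 118, 117]

query (0,1) [L1,L2,L3,L4,L5] — begin 0,0,0
+L1 (α=3/4) → [687/4, 219/4, 75/4]
+L2 (α=1/4) → [2197/16, 865/16, 777/16]
+L3 (α=7/8) → [19781/128, 25281/128, 2009/128]
+L4 (α=2/3) → [47429/384, 78017/384, 16601/384]
+L5 (α=7/8) → [117317/3072, 338753/3072, 234329/3072]
rounded: [38, 110, 76]

at x=1,y=0 over L1,L2,L3,L4,L5,L6:
after L1 α=0: [0, 0, 0]
after L2 α=0: [0, 0, 0]
after L3 α=3/5: [150, 426/5, 702/5]
after L4 α=3/5: [627/5, 1887/25, 1989/25]
after L5 α=3/7: [4428/35, 14073/175, 10656/175]
after L6 α=4/7: [15384/245, 199719/1225, 193668/1225]
= [63, 163, 158]

query (1,1) [L1,L2,L3,L4,L5,L6] — begin 0,0,0
after L1 α=1/3: [75, 55, 73]
after L2 α=2/7: [69, 557/7, 495/7]
after L3 α=0: [69, 557/7, 495/7]
after L4 α=4/7: [1195/7, 3855/49, 5321/49]
after L5 α=1/2: [2469/14, 4247/98, 8418/49]
after L6 α=1: [253, 137, 3]
rounded: [253, 137, 3]

query (0,1) [L1,L2,L3,L4,L5,L6] — begin 0,0,0
after L1 α=3/4: [687/4, 219/4, 75/4]
after L2 α=1/4: [2197/16, 865/16, 777/16]
after L3 α=7/8: [19781/128, 25281/128, 2009/128]
after L4 α=2/3: [47429/384, 78017/384, 16601/384]
after L5 α=7/8: [117317/3072, 338753/3072, 234329/3072]
after L6 α=2/3: [1346117/9216, 1241921/9216, 959321/9216]
→ [146, 135, 104]

at x=0,y=1 over L1,L2,L3,L4,L5,L7:
L1 α=3/4: [687/4, 219/4, 75/4]
L2 α=1/4: [2197/16, 865/16, 777/16]
L3 α=7/8: [19781/128, 25281/128, 2009/128]
L4 α=2/3: [47429/384, 78017/384, 16601/384]
L5 α=7/8: [117317/3072, 338753/3072, 234329/3072]
L7 α=7/8: [1708613/24576, 2833217/24576, 4664153/24576]
= [70, 115, 190]

(0,0) stack=L1,L2,L3,L4,L5,L7; from [0,0,0]:
+L1 (α=1/2) → [59/2, 113, 32]
+L2 (α=2/3) → [671/6, 599/3, 34]
+L3 (α=1/4) → [887/8, 190, 263/4]
+L4 (α=2/3) → [2215/24, 184, 1231/12]
+L5 (α=4/7) → [9959/56, 824/7, 3263/28]
+L7 (α=5/6) → [43279/336, 797/21, 34063/168]
→ [129, 38, 203]

at x=1,y=1 over L1,L2,L3,L4,L5,L7:
L1 α=1/3: [75, 55, 73]
L2 α=2/7: [69, 557/7, 495/7]
L3 α=0: [69, 557/7, 495/7]
L4 α=4/7: [1195/7, 3855/49, 5321/49]
L5 α=1/2: [2469/14, 4247/98, 8418/49]
L7 α=1/2: [3183/28, 6011/196, 10623/98]
= [114, 31, 108]


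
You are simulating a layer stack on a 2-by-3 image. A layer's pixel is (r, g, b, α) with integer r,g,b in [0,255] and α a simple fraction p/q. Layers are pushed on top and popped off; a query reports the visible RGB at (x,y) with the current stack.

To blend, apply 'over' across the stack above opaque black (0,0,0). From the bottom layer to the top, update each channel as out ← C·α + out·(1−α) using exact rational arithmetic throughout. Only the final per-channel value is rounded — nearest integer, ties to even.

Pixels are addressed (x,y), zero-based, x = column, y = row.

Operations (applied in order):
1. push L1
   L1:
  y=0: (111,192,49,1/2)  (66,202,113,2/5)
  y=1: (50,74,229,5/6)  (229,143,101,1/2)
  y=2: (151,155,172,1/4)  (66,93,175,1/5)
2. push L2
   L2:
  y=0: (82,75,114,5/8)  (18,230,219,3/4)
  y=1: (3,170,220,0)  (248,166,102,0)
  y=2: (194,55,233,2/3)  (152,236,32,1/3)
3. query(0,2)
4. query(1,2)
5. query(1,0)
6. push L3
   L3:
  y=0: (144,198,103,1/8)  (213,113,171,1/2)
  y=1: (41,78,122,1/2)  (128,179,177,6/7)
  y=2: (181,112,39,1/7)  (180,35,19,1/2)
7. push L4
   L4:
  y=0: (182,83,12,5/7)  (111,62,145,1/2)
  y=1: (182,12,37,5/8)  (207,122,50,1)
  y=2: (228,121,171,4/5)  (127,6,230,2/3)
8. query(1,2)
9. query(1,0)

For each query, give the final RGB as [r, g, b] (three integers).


(0,2) stack=L1,L2; from [0,0,0]:
after L1 α=1/4: [151/4, 155/4, 43]
after L2 α=2/3: [1703/12, 595/12, 509/3]
→ [142, 50, 170]

at x=1,y=2 over L1,L2:
after L1 α=1/5: [66/5, 93/5, 35]
after L2 α=1/3: [892/15, 1366/15, 34]
rounded: [59, 91, 34]

query (1,0) [L1,L2] — begin 0,0,0
+L1 (α=2/5) → [132/5, 404/5, 226/5]
+L2 (α=3/4) → [201/10, 1927/10, 3511/20]
= [20, 193, 176]

query (1,2) [L1,L2,L3,L4] — begin 0,0,0
after L1 α=1/5: [66/5, 93/5, 35]
after L2 α=1/3: [892/15, 1366/15, 34]
after L3 α=1/2: [1796/15, 1891/30, 53/2]
after L4 α=2/3: [5606/45, 2251/90, 973/6]
→ [125, 25, 162]

at x=1,y=0 over L1,L2,L3,L4:
+L1 (α=2/5) → [132/5, 404/5, 226/5]
+L2 (α=3/4) → [201/10, 1927/10, 3511/20]
+L3 (α=1/2) → [2331/20, 3057/20, 6931/40]
+L4 (α=1/2) → [4551/40, 4297/40, 12731/80]
rounded: [114, 107, 159]


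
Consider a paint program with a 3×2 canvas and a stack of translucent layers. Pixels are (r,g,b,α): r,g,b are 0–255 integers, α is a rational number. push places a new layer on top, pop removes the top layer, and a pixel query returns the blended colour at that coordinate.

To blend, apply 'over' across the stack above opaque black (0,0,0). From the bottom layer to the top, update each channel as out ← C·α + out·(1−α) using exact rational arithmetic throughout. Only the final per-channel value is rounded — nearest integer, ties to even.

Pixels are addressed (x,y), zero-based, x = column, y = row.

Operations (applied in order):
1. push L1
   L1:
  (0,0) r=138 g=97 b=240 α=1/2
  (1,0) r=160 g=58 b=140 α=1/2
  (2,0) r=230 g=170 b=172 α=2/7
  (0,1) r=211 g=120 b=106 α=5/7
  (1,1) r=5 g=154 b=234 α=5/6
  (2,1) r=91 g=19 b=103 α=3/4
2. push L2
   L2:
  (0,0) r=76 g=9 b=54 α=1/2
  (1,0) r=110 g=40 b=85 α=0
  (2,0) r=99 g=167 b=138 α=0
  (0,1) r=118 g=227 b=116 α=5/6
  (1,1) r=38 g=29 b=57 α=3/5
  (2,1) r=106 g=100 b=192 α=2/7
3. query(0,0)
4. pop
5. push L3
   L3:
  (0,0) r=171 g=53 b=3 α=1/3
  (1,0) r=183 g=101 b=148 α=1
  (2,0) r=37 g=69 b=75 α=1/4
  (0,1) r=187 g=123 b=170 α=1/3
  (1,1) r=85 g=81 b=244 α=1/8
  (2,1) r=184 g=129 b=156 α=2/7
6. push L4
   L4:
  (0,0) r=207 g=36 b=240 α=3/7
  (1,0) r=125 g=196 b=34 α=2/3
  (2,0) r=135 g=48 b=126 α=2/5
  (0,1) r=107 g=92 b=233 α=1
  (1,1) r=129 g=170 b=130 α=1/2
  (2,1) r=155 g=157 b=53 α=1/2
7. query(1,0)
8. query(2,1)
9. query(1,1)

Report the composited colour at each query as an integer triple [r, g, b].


query (0,0) [L1,L2] — begin 0,0,0
+L1 (α=1/2) → [69, 97/2, 120]
+L2 (α=1/2) → [145/2, 115/4, 87]
= [72, 29, 87]

at x=1,y=0 over L1,L3,L4:
L1 α=1/2: [80, 29, 70]
L3 α=1: [183, 101, 148]
L4 α=2/3: [433/3, 493/3, 72]
= [144, 164, 72]

(2,1) stack=L1,L3,L4; from [0,0,0]:
+L1 (α=3/4) → [273/4, 57/4, 309/4]
+L3 (α=2/7) → [2837/28, 1317/28, 399/4]
+L4 (α=1/2) → [7177/56, 5713/56, 611/8]
→ [128, 102, 76]

(1,1) stack=L1,L3,L4; from [0,0,0]:
after L1 α=5/6: [25/6, 385/3, 195]
after L3 α=1/8: [685/48, 1469/12, 1609/8]
after L4 α=1/2: [6877/96, 3509/24, 2649/16]
= [72, 146, 166]


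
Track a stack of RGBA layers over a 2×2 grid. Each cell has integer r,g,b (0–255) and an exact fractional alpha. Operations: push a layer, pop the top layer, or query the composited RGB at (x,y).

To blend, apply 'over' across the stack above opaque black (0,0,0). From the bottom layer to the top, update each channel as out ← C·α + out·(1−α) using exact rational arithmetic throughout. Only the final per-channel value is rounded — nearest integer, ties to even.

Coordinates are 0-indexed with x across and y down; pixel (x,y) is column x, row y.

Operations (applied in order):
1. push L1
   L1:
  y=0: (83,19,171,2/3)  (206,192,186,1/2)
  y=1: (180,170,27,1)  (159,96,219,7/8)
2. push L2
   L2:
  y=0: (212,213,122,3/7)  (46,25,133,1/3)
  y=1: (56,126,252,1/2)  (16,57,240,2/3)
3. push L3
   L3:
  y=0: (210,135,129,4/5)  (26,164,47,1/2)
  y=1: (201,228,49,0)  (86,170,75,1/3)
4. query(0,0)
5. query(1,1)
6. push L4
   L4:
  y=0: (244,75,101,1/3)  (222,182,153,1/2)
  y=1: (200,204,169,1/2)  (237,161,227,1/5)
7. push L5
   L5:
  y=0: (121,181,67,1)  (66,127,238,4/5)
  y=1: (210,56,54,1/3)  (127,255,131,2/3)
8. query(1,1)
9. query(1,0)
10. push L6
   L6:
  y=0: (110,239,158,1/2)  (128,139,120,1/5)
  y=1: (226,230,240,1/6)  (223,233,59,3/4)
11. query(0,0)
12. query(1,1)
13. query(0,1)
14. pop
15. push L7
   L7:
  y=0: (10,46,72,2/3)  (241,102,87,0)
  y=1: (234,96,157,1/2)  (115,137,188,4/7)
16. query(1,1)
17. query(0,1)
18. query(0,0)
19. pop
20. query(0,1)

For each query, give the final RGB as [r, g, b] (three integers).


at x=0,y=0 over L1,L2,L3:
L1 α=2/3: [166/3, 38/3, 114]
L2 α=3/7: [2572/21, 2069/21, 822/7]
L3 α=4/5: [20212/105, 13409/105, 4434/35]
= [192, 128, 127]

query (1,1) [L1,L2,L3] — begin 0,0,0
+L1 (α=7/8) → [1113/8, 84, 1533/8]
+L2 (α=2/3) → [1369/24, 66, 1791/8]
+L3 (α=1/3) → [2401/36, 302/3, 697/4]
→ [67, 101, 174]

at x=1,y=1 over L1,L2,L3,L4,L5:
L1 α=7/8: [1113/8, 84, 1533/8]
L2 α=2/3: [1369/24, 66, 1791/8]
L3 α=1/3: [2401/36, 302/3, 697/4]
L4 α=1/5: [4534/45, 1691/15, 924/5]
L5 α=2/3: [15964/135, 9341/45, 2234/15]
→ [118, 208, 149]

query (1,0) [L1,L2,L3,L4,L5] — begin 0,0,0
L1 α=1/2: [103, 96, 93]
L2 α=1/3: [84, 217/3, 319/3]
L3 α=1/2: [55, 709/6, 230/3]
L4 α=1/2: [277/2, 1801/12, 689/6]
L5 α=4/5: [161/2, 7897/60, 6401/30]
= [80, 132, 213]

query (0,0) [L1,L2,L3,L4,L5,L6] — begin 0,0,0
after L1 α=2/3: [166/3, 38/3, 114]
after L2 α=3/7: [2572/21, 2069/21, 822/7]
after L3 α=4/5: [20212/105, 13409/105, 4434/35]
after L4 α=1/3: [66044/315, 34693/315, 12403/105]
after L5 α=1: [121, 181, 67]
after L6 α=1/2: [231/2, 210, 225/2]
= [116, 210, 112]

query (1,1) [L1,L2,L3,L4,L5,L6] — begin 0,0,0
after L1 α=7/8: [1113/8, 84, 1533/8]
after L2 α=2/3: [1369/24, 66, 1791/8]
after L3 α=1/3: [2401/36, 302/3, 697/4]
after L4 α=1/5: [4534/45, 1691/15, 924/5]
after L5 α=2/3: [15964/135, 9341/45, 2234/15]
after L6 α=3/4: [106279/540, 10199/45, 4889/60]
→ [197, 227, 81]

at x=0,y=1 over L1,L2,L3,L4,L5,L6:
L1 α=1: [180, 170, 27]
L2 α=1/2: [118, 148, 279/2]
L3 α=0: [118, 148, 279/2]
L4 α=1/2: [159, 176, 617/4]
L5 α=1/3: [176, 136, 725/6]
L6 α=1/6: [553/3, 455/3, 5065/36]
= [184, 152, 141]

at x=1,y=1 over L1,L2,L3,L4,L5,L7:
+L1 (α=7/8) → [1113/8, 84, 1533/8]
+L2 (α=2/3) → [1369/24, 66, 1791/8]
+L3 (α=1/3) → [2401/36, 302/3, 697/4]
+L4 (α=1/5) → [4534/45, 1691/15, 924/5]
+L5 (α=2/3) → [15964/135, 9341/45, 2234/15]
+L7 (α=4/7) → [36664/315, 17561/105, 5994/35]
rounded: [116, 167, 171]

query (0,1) [L1,L2,L3,L4,L5,L7] — begin 0,0,0
after L1 α=1: [180, 170, 27]
after L2 α=1/2: [118, 148, 279/2]
after L3 α=0: [118, 148, 279/2]
after L4 α=1/2: [159, 176, 617/4]
after L5 α=1/3: [176, 136, 725/6]
after L7 α=1/2: [205, 116, 1667/12]
= [205, 116, 139]

query (0,0) [L1,L2,L3,L4,L5,L7] — begin 0,0,0
after L1 α=2/3: [166/3, 38/3, 114]
after L2 α=3/7: [2572/21, 2069/21, 822/7]
after L3 α=4/5: [20212/105, 13409/105, 4434/35]
after L4 α=1/3: [66044/315, 34693/315, 12403/105]
after L5 α=1: [121, 181, 67]
after L7 α=2/3: [47, 91, 211/3]
→ [47, 91, 70]

(0,1) stack=L1,L2,L3,L4,L5; from [0,0,0]:
after L1 α=1: [180, 170, 27]
after L2 α=1/2: [118, 148, 279/2]
after L3 α=0: [118, 148, 279/2]
after L4 α=1/2: [159, 176, 617/4]
after L5 α=1/3: [176, 136, 725/6]
= [176, 136, 121]


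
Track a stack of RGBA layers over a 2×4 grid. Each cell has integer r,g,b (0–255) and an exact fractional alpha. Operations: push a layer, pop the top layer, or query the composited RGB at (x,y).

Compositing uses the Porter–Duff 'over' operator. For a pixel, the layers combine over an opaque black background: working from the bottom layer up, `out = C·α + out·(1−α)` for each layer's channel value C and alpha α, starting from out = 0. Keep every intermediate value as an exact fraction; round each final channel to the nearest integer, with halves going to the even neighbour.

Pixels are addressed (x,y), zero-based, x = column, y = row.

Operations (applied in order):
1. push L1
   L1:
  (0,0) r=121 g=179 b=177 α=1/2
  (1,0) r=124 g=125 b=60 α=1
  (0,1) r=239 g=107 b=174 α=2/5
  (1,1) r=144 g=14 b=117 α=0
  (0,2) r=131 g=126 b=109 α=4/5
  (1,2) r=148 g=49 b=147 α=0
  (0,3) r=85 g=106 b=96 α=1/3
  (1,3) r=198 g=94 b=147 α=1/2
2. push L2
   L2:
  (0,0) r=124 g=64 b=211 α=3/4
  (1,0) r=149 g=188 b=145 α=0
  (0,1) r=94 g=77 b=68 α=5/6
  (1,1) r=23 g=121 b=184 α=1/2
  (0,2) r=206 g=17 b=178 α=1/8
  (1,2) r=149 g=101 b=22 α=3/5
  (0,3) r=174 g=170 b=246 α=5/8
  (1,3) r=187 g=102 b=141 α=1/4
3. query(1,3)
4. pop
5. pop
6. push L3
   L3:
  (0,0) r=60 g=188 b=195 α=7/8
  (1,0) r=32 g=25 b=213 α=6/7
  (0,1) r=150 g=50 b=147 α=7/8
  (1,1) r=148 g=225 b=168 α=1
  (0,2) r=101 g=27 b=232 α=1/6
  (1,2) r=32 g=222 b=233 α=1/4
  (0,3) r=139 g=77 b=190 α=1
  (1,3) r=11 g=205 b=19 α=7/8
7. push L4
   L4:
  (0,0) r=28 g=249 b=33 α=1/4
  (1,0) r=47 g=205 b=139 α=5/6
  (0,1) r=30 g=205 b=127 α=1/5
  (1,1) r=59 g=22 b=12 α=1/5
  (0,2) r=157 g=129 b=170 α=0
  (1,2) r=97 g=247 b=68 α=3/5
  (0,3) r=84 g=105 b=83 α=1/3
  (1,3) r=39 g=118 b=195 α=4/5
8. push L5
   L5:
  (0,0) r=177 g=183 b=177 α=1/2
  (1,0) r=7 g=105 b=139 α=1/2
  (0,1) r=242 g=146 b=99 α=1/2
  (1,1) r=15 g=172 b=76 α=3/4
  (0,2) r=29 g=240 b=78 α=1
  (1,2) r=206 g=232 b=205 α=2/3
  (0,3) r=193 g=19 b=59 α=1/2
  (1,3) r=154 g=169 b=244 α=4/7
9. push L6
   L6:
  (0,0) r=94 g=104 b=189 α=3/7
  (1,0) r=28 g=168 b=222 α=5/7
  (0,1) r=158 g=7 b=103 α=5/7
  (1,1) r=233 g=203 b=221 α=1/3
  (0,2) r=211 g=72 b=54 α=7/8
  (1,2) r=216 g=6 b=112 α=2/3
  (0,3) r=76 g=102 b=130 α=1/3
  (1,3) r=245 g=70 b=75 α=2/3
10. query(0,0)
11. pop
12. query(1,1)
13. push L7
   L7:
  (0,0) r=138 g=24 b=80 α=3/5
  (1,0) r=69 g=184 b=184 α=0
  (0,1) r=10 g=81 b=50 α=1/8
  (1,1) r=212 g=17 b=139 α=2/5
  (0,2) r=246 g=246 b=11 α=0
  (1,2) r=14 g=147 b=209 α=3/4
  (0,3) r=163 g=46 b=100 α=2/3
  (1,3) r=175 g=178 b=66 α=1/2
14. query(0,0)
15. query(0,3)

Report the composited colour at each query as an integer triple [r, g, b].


(1,3) stack=L1,L2; from [0,0,0]:
+L1 (α=1/2) → [99, 47, 147/2]
+L2 (α=1/4) → [121, 243/4, 723/8]
rounded: [121, 61, 90]

(0,0) stack=L3,L4,L5,L6; from [0,0,0]:
after L3 α=7/8: [105/2, 329/2, 1365/8]
after L4 α=1/4: [371/8, 1485/8, 4359/32]
after L5 α=1/2: [1787/16, 2949/16, 10023/64]
after L6 α=3/7: [2915/28, 4197/28, 19095/112]
→ [104, 150, 170]

(1,1) stack=L3,L4,L5; from [0,0,0]:
+L3 (α=1) → [148, 225, 168]
+L4 (α=1/5) → [651/5, 922/5, 684/5]
+L5 (α=3/4) → [219/5, 1751/10, 456/5]
rounded: [44, 175, 91]

(0,0) stack=L3,L4,L5,L7; from [0,0,0]:
after L3 α=7/8: [105/2, 329/2, 1365/8]
after L4 α=1/4: [371/8, 1485/8, 4359/32]
after L5 α=1/2: [1787/16, 2949/16, 10023/64]
after L7 α=3/5: [5099/40, 705/8, 17703/160]
rounded: [127, 88, 111]

query (0,3) [L3,L4,L5,L7] — begin 0,0,0
+L3 (α=1) → [139, 77, 190]
+L4 (α=1/3) → [362/3, 259/3, 463/3]
+L5 (α=1/2) → [941/6, 158/3, 320/3]
+L7 (α=2/3) → [2897/18, 434/9, 920/9]
rounded: [161, 48, 102]


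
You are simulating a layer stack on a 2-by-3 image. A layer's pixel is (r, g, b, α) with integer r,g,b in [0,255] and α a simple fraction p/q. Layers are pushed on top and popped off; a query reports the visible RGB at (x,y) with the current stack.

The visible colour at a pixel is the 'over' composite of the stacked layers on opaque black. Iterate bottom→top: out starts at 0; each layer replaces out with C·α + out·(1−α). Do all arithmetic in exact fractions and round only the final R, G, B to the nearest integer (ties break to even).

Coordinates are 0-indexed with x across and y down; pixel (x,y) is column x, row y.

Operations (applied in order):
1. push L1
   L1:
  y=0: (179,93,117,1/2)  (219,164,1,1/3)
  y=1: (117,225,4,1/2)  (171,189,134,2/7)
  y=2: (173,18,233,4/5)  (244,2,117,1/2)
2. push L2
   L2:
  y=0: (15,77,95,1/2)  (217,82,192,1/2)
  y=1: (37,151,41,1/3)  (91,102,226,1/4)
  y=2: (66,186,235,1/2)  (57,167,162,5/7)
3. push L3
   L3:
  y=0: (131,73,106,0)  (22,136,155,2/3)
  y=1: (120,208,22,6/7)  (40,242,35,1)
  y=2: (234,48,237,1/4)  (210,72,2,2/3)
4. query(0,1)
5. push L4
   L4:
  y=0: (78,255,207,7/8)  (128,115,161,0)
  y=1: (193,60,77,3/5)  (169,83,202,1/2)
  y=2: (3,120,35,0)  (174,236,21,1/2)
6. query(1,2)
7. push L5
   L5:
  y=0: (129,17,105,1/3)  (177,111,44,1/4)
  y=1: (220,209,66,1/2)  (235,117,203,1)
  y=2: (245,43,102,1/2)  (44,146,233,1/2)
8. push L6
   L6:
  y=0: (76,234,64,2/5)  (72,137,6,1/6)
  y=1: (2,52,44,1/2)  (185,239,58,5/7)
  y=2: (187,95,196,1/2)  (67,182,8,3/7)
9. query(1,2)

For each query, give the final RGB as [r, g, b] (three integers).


(0,1) stack=L1,L2,L3; from [0,0,0]:
+L1 (α=1/2) → [117/2, 225/2, 2]
+L2 (α=1/3) → [154/3, 376/3, 15]
+L3 (α=6/7) → [2314/21, 4120/21, 21]
→ [110, 196, 21]

at x=1,y=2 over L1,L2,L3,L4:
L1 α=1/2: [122, 1, 117/2]
L2 α=5/7: [529/7, 837/7, 927/7]
L3 α=2/3: [3469/21, 615/7, 955/21]
L4 α=1/2: [7123/42, 2267/14, 698/21]
= [170, 162, 33]

(1,2) stack=L1,L2,L3,L4,L5,L6; from [0,0,0]:
after L1 α=1/2: [122, 1, 117/2]
after L2 α=5/7: [529/7, 837/7, 927/7]
after L3 α=2/3: [3469/21, 615/7, 955/21]
after L4 α=1/2: [7123/42, 2267/14, 698/21]
after L5 α=1/2: [8971/84, 4311/28, 5591/42]
after L6 α=3/7: [13192/147, 8133/49, 11686/147]
→ [90, 166, 79]


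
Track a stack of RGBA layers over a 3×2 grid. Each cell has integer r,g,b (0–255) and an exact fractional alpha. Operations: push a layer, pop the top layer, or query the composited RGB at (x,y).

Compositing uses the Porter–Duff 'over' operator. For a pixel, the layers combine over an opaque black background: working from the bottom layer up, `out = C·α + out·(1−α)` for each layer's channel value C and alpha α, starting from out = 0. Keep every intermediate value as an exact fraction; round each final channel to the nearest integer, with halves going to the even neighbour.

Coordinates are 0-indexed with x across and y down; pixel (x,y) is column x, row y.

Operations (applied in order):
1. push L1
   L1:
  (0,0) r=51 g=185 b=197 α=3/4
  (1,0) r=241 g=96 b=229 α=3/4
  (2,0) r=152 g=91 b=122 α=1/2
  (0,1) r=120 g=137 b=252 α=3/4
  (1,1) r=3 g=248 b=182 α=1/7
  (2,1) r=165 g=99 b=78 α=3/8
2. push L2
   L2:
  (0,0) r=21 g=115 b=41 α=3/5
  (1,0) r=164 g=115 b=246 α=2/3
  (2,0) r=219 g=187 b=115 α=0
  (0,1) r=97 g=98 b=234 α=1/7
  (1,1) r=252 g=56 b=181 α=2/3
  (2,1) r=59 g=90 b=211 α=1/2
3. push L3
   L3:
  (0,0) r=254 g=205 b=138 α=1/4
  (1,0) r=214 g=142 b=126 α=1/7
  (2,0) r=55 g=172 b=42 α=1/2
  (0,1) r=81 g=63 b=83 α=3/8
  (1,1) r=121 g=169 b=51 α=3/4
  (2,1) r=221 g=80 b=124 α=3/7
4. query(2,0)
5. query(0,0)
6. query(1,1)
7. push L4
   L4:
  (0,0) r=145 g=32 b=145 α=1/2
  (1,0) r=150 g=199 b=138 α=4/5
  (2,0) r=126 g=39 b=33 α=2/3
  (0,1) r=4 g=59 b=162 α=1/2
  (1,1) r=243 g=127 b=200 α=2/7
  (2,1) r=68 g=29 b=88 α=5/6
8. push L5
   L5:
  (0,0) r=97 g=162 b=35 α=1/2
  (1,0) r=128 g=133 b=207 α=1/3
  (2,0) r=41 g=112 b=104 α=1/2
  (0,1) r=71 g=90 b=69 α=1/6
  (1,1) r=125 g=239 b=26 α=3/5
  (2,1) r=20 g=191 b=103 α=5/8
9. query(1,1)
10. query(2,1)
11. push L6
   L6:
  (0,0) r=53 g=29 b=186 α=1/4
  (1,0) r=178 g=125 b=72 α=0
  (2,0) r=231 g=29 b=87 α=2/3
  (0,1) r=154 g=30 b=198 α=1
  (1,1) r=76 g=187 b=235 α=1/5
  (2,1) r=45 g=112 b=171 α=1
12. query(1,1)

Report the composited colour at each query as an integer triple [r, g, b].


query (2,0) [L1,L2,L3] — begin 0,0,0
+L1 (α=1/2) → [76, 91/2, 61]
+L2 (α=0) → [76, 91/2, 61]
+L3 (α=1/2) → [131/2, 435/4, 103/2]
→ [66, 109, 52]

at x=0,y=0 over L1,L2,L3:
after L1 α=3/4: [153/4, 555/4, 591/4]
after L2 α=3/5: [279/10, 249/2, 837/10]
after L3 α=1/4: [3377/40, 1157/8, 3891/40]
= [84, 145, 97]

at x=1,y=1 over L1,L2,L3:
after L1 α=1/7: [3/7, 248/7, 26]
after L2 α=2/3: [1177/7, 344/7, 388/3]
after L3 α=3/4: [1859/14, 3893/28, 847/12]
= [133, 139, 71]

query (1,1) [L1,L2,L3,L4,L5] — begin 0,0,0
+L1 (α=1/7) → [3/7, 248/7, 26]
+L2 (α=2/3) → [1177/7, 344/7, 388/3]
+L3 (α=3/4) → [1859/14, 3893/28, 847/12]
+L4 (α=2/7) → [16099/98, 26577/196, 9035/84]
+L5 (α=3/5) → [34474/245, 96843/490, 12311/210]
rounded: [141, 198, 59]

query (2,1) [L1,L2,L3,L4,L5] — begin 0,0,0
after L1 α=3/8: [495/8, 297/8, 117/4]
after L2 α=1/2: [967/16, 1017/16, 961/8]
after L3 α=3/7: [517/4, 1977/28, 1705/14]
after L4 α=5/6: [1877/24, 6037/168, 7865/84]
after L5 α=5/8: [2677/64, 59517/448, 22285/224]
rounded: [42, 133, 99]

(1,1) stack=L1,L2,L3,L4,L5,L6; from [0,0,0]:
L1 α=1/7: [3/7, 248/7, 26]
L2 α=2/3: [1177/7, 344/7, 388/3]
L3 α=3/4: [1859/14, 3893/28, 847/12]
L4 α=2/7: [16099/98, 26577/196, 9035/84]
L5 α=3/5: [34474/245, 96843/490, 12311/210]
L6 α=1/5: [156516/1225, 239501/1225, 49297/525]
rounded: [128, 196, 94]


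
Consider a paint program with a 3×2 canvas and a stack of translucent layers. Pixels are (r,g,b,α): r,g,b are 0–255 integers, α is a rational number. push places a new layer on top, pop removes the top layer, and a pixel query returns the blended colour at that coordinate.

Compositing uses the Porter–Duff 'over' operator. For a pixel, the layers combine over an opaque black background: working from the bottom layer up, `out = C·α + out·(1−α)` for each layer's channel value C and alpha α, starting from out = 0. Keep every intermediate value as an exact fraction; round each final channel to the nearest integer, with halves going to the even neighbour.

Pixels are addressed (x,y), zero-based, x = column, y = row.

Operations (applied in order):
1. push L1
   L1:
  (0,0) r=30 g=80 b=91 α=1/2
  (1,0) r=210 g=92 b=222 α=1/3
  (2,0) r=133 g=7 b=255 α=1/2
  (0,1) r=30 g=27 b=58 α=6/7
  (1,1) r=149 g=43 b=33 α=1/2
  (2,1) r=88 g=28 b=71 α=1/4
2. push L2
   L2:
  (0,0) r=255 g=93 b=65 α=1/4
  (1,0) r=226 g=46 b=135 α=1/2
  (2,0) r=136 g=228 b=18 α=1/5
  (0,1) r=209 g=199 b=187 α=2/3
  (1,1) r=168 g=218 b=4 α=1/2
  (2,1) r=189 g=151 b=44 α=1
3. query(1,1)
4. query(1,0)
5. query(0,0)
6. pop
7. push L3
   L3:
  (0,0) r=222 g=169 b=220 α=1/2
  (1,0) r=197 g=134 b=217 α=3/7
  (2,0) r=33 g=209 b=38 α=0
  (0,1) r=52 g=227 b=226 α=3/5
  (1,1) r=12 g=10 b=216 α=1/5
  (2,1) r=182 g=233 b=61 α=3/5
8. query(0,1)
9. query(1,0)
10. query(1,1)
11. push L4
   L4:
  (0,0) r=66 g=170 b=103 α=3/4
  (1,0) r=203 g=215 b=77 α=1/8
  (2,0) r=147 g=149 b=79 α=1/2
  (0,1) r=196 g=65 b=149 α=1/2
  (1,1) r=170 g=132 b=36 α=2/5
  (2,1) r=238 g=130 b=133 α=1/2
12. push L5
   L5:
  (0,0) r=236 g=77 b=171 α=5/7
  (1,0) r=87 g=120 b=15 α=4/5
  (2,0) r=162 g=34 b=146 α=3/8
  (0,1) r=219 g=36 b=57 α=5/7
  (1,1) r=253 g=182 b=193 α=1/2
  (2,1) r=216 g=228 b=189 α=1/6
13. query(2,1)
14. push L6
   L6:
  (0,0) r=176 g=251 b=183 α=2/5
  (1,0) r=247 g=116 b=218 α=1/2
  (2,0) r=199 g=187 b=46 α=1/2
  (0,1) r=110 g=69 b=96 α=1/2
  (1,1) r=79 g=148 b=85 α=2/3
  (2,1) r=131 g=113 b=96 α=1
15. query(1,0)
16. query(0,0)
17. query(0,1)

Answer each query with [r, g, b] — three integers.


at x=1,y=1 over L1,L2:
after L1 α=1/2: [149/2, 43/2, 33/2]
after L2 α=1/2: [485/4, 479/4, 41/4]
= [121, 120, 10]

(1,0) stack=L1,L2; from [0,0,0]:
after L1 α=1/3: [70, 92/3, 74]
after L2 α=1/2: [148, 115/3, 209/2]
= [148, 38, 104]

(0,0) stack=L1,L2; from [0,0,0]:
L1 α=1/2: [15, 40, 91/2]
L2 α=1/4: [75, 213/4, 403/8]
→ [75, 53, 50]

(0,1) stack=L1,L3; from [0,0,0]:
after L1 α=6/7: [180/7, 162/7, 348/7]
after L3 α=3/5: [1452/35, 5091/35, 5442/35]
rounded: [41, 145, 155]

at x=1,y=0 over L1,L3:
L1 α=1/3: [70, 92/3, 74]
L3 α=3/7: [871/7, 1574/21, 947/7]
= [124, 75, 135]

(1,1) stack=L1,L3; from [0,0,0]:
after L1 α=1/2: [149/2, 43/2, 33/2]
after L3 α=1/5: [62, 96/5, 282/5]
→ [62, 19, 56]

at x=2,y=1 over L1,L3,L4,L5:
after L1 α=1/4: [22, 7, 71/4]
after L3 α=3/5: [118, 713/5, 437/10]
after L4 α=1/2: [178, 1363/10, 1767/20]
after L5 α=1/6: [553/3, 1819/12, 841/8]
→ [184, 152, 105]

at x=1,y=0 over L1,L3,L4,L5,L6:
+L1 (α=1/3) → [70, 92/3, 74]
+L3 (α=3/7) → [871/7, 1574/21, 947/7]
+L4 (α=1/8) → [537/4, 2219/24, 128]
+L5 (α=4/5) → [1929/20, 13739/120, 188/5]
+L6 (α=1/2) → [6869/40, 27659/240, 639/5]
→ [172, 115, 128]

at x=0,y=0 over L1,L3,L4,L5,L6:
after L1 α=1/2: [15, 40, 91/2]
after L3 α=1/2: [237/2, 209/2, 531/4]
after L4 α=3/4: [633/8, 1229/8, 1767/16]
after L5 α=5/7: [5353/28, 2769/28, 8607/56]
after L6 α=2/5: [5183/28, 22363/140, 46317/280]
→ [185, 160, 165]

query (0,1) [L1,L3,L4,L5,L6] — begin 0,0,0
L1 α=6/7: [180/7, 162/7, 348/7]
L3 α=3/5: [1452/35, 5091/35, 5442/35]
L4 α=1/2: [4156/35, 3683/35, 10657/70]
L5 α=5/7: [46637/245, 13666/245, 20632/245]
L6 α=1/2: [73587/490, 30571/490, 22076/245]
rounded: [150, 62, 90]


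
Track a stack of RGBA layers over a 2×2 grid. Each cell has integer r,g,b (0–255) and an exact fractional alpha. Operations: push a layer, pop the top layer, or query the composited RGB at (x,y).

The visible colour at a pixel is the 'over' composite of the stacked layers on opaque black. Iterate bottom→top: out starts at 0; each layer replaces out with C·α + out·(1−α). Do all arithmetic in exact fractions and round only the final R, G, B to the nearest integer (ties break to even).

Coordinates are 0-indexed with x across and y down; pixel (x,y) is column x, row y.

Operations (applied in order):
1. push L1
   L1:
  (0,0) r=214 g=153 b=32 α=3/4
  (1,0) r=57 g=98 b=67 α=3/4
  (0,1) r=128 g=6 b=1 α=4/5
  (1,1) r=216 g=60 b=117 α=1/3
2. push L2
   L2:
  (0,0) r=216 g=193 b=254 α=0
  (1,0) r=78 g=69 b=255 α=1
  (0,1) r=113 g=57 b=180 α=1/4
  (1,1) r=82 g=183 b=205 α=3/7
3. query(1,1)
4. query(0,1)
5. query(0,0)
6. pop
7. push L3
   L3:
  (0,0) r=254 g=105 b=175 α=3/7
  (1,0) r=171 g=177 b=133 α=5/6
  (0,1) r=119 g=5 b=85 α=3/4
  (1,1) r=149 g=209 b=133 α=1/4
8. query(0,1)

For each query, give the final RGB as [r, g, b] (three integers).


(1,1) stack=L1,L2; from [0,0,0]:
+L1 (α=1/3) → [72, 20, 39]
+L2 (α=3/7) → [534/7, 629/7, 771/7]
rounded: [76, 90, 110]

(0,1) stack=L1,L2; from [0,0,0]:
L1 α=4/5: [512/5, 24/5, 4/5]
L2 α=1/4: [2101/20, 357/20, 228/5]
→ [105, 18, 46]

(0,0) stack=L1,L2; from [0,0,0]:
after L1 α=3/4: [321/2, 459/4, 24]
after L2 α=0: [321/2, 459/4, 24]
= [160, 115, 24]

(0,1) stack=L1,L3; from [0,0,0]:
+L1 (α=4/5) → [512/5, 24/5, 4/5]
+L3 (α=3/4) → [2297/20, 99/20, 1279/20]
→ [115, 5, 64]
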